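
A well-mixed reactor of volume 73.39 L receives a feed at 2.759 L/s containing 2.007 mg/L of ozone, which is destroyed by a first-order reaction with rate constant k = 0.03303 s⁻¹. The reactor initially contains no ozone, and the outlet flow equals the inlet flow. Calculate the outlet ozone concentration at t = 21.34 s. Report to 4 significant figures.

Species balance: V dC/dt = Q C_in − Q C − k V C.
This is linear with rate a = Q/V + k = 0.0706237 s⁻¹.
C_ss = Q C_in/(Q + kV) = 1.06835 mg/L; C(t) = C_ss + (C₀ − C_ss) e^(−a t).
C(21.34) = 1.06835 + (-1.06835)·e^(−0.0706237·21.34) = 1.06835 + (-1.06835)·0.221549 = 0.831654 mg/L.

0.8317 mg/L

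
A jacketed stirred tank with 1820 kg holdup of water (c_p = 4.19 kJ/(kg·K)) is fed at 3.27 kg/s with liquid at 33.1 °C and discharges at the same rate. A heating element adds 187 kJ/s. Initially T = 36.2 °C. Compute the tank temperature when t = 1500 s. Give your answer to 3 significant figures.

First-law balance (no shaft work): M c_p dT/dt = ṁ c_p (T_in − T) + 187.
τ = M/ṁ = 556.57 s; T_ss = T_in + Q̇/(ṁ c_p) = 33.1 + 187/(3.27·4.19) = 46.748 °C.
Solution: T(t) = T_ss + (T₀ − T_ss) e^(−t/τ).
T(1500) = 46.748 + (-10.548)·e^(−1500/556.57) = 46.748 + (-10.548)·0.067539 = 46.036 °C.

46.0 °C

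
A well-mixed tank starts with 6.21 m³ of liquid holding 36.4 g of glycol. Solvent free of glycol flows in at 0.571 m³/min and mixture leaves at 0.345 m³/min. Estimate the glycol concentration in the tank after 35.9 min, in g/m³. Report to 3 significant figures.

0.710 g/m³

Let m(t) be the amount of glycol. Volume: V(t) = V₀ + (Q_in − Q_out) t = 6.21 + 0.22600 t; V(35.9) = 14.323 m³.
Species balance (pure solvent in): dm/dt = −Q_out · m/V(t).
Separate: dm/m = −Q_out dt/V(t) ⇒ ln(m/m₀) = −(Q_out/(Q_in−Q_out)) ln(V/V₀).
m = m₀ (V₀/V)^(Q_out/(Q_in−Q_out)) = 36.4 × (6.21/14.323)^(1.5265) = 10.163 g.
C = m/V = 10.163/14.323 = 0.70956 g/m³.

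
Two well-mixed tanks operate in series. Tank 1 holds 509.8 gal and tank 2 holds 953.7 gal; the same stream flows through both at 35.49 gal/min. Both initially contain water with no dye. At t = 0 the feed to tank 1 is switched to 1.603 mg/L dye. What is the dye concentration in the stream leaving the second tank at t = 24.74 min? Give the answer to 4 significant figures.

0.5603 mg/L

Time constants: τᵢ = Vᵢ/Q for each well-mixed tank.
τ₁ = 509.8/35.49 = 14.3646 min; τ₂ = 953.7/35.49 = 26.8724 min.
Tank 1: C₁ = C_in(1 − e^(−t/τ₁)). Tank 2 (τ₁ ≠ τ₂): C₂ = C_in[1 − (τ₁ e^(−t/τ₁) − τ₂ e^(−t/τ₂))/(τ₁ − τ₂)].
At t = 24.74: e^(−t/τ₁) = 0.178657, e^(−t/τ₂) = 0.398261.
C₂ = 1.603·[1 − (14.3646·0.178657 − 26.8724·0.398261)/(-12.5077)] = 1.603·0.349534 = 0.560303 mg/L.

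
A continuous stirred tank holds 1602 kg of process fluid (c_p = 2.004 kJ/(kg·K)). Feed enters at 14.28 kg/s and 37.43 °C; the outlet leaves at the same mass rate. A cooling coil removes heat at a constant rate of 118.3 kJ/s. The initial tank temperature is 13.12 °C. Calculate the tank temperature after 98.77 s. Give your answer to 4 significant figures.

M c_p dT/dt = ṁ c_p (T_in − T) − Q̇.
τ = M/ṁ = 112.185 s; T_ss = T_in − Q̇/(ṁ c_p) = 37.43 − 118.3/(14.28·2.004) = 33.2961 °C.
Solution: T(t) = T_ss + (T₀ − T_ss) e^(−t/τ).
T(98.77) = 33.2961 + (-20.1761)·e^(−98.77/112.185) = 33.2961 + (-20.1761)·0.414608 = 24.9309 °C.

24.93 °C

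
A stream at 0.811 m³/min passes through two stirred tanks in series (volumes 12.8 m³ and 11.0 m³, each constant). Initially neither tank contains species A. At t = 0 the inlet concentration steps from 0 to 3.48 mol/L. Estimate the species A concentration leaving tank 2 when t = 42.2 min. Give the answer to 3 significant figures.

Species balance on tank i: dCᵢ/dt = (Cᵢ₋₁ − Cᵢ)/τᵢ with τᵢ = Vᵢ/Q.
τ₁ = 12.8/0.811 = 15.783 min; τ₂ = 11.0/0.811 = 13.564 min.
Tank 1: C₁ = C_in(1 − e^(−t/τ₁)). Tank 2 (τ₁ ≠ τ₂): C₂ = C_in[1 − (τ₁ e^(−t/τ₁) − τ₂ e^(−t/τ₂))/(τ₁ − τ₂)].
At t = 42.2: e^(−t/τ₁) = 0.068992, e^(−t/τ₂) = 0.044543.
C₂ = 3.48·[1 − (15.783·0.068992 − 13.564·0.044543)/(2.2195)] = 3.48·0.78160 = 2.7200 mol/L.

2.72 mol/L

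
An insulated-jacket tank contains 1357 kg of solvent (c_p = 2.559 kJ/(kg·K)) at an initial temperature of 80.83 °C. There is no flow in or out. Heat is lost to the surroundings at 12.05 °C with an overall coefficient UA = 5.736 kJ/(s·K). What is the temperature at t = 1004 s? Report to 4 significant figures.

25.15 °C

Lumped-capacitance energy balance: M c_p dT/dt = UA(T_amb − T).
dT/dt = (T_ss − T)/τ with T_ss = T_amb = 12.0500 °C, τ = M c_p/UA = 1357·2.559/5.736 = 605.398 s.
This is linear first-order; T(t) = T_ss + (T₀ − T_ss) e^(−t/τ).
T(1004) = 12.0500 + (68.7800)·0.190441 = 25.1485 °C.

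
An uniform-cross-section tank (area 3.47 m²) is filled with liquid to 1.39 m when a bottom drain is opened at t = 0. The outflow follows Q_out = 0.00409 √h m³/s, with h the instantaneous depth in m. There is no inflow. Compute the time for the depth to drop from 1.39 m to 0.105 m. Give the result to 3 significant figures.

With no inflow, A dh/dt = −0.00409 √h.
∫ h^(−1/2) dh = −(0.00409/A) ∫ dt, giving 2√h = 2√h₀ − (0.00409/A) t.
t = 2A(√h₀ − √h)/0.00409 = 2·3.47·(√1.39 − √0.105)/0.00409
  = 6.9400 × (1.1790 − 0.32404) / 0.00409 = 1450.7 s.

1450 s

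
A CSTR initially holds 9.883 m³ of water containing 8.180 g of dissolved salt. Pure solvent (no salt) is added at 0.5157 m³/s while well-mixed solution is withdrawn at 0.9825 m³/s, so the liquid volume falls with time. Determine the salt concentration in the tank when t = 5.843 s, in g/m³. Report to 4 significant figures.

0.5793 g/m³

Total volume: dV/dt = Q_in − Q_out = -0.466800 m³/s, so V(t) = 9.883 − 0.466800 t and V(5.843) = 7.15549 m³.
Species balance (pure solvent in): dm/dt = −Q_out · m/V(t).
Separate: dm/m = −Q_out dt/V(t) ⇒ ln(m/m₀) = −(Q_out/(Q_in−Q_out)) ln(V/V₀).
m = m₀ (V₀/V)^(Q_out/(Q_in−Q_out)) = 8.180 × (9.883/7.15549)^(-2.10476) = 4.14536 g.
C = m/V = 4.14536/7.15549 = 0.579326 g/m³.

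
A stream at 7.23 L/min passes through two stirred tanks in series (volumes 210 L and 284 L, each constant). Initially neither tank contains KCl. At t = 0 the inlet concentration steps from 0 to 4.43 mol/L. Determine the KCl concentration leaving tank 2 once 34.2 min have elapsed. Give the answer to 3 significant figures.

1.18 mol/L

Species balance on tank i: dCᵢ/dt = (Cᵢ₋₁ − Cᵢ)/τᵢ with τᵢ = Vᵢ/Q.
τ₁ = 210/7.23 = 29.046 min; τ₂ = 284/7.23 = 39.281 min.
Solving the cascade with C₁(0)=C₂(0)=0 gives C₂(t) = C_in[1 − (τ₁ e^(−t/τ₁) − τ₂ e^(−t/τ₂))/(τ₁ − τ₂)].
At t = 34.2: e^(−t/τ₁) = 0.30806, e^(−t/τ₂) = 0.41868.
C₂ = 4.43·[1 − (29.046·0.30806 − 39.281·0.41868)/(-10.235)] = 4.43·0.26741 = 1.1846 mol/L.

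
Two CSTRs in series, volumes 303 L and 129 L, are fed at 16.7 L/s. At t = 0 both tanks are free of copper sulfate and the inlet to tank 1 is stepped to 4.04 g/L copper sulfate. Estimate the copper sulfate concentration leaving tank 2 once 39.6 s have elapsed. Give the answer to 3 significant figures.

3.26 g/L

Time constants: τᵢ = Vᵢ/Q for each well-mixed tank.
τ₁ = 303/16.7 = 18.144 s; τ₂ = 129/16.7 = 7.7246 s.
Tank 1: C₁ = C_in(1 − e^(−t/τ₁)). Tank 2 (τ₁ ≠ τ₂): C₂ = C_in[1 − (τ₁ e^(−t/τ₁) − τ₂ e^(−t/τ₂))/(τ₁ − τ₂)].
At t = 39.6: e^(−t/τ₁) = 0.11275, e^(−t/τ₂) = 0.0059372.
C₂ = 4.04·[1 − (18.144·0.11275 − 7.7246·0.0059372)/(10.419)] = 4.04·0.80806 = 3.2646 g/L.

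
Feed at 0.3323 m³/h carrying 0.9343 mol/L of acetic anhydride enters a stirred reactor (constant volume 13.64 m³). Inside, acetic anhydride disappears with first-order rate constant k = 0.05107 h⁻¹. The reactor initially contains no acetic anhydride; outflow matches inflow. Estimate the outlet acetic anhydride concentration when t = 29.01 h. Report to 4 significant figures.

V dC/dt = Q(C_in − C) − k V C.
dC/dt = (Q/V) C_in − (Q/V + k) C; effective rate a = Q/V + k = 0.0243622 + 0.05107 = 0.0754322 h⁻¹.
C_ss = Q C_in/(Q + kV) = 0.301749 mol/L; C(t) = C_ss + (C₀ − C_ss) e^(−a t).
C(29.01) = 0.301749 + (-0.301749)·e^(−0.0754322·29.01) = 0.301749 + (-0.301749)·0.112109 = 0.267920 mol/L.

0.2679 mol/L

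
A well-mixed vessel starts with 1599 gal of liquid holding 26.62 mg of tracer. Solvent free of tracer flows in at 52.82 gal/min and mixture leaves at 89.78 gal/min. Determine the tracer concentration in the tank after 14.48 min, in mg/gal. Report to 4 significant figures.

Total volume: dV/dt = Q_in − Q_out = -36.9600 gal/min, so V(t) = 1599 − 36.9600 t and V(14.48) = 1063.82 gal.
No tracer enters, so dm/dt = −Q_out · (m/V).
dm/m = −Q_out dt/(V₀ − 36.9600 t); integrating gives ln(m/m₀) = −(Q_out/(Q_in−Q_out)) ln(V/V₀).
m = m₀ (V₀/V)^(Q_out/(Q_in−Q_out)) = 26.62 × (1599/1063.82)^(-2.42911) = 9.89241 mg.
C = m/V = 9.89241/1063.82 = 0.00929896 mg/gal.

0.009299 mg/gal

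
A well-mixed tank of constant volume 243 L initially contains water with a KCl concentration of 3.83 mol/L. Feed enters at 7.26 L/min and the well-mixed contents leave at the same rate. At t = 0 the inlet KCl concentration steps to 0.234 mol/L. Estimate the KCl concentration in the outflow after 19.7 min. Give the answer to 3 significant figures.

Accumulation = in − out for the solute gives V dC/dt = Q(C_in − C).
So dC/dt = (C_in − C)/τ with τ = V/Q = 243/7.26 = 33.471 min.
C approaches C_in exponentially: C(t) = C_in + (C₀ − C_in) e^(−t/τ).
C(19.7) = 0.234 + (3.83 − 0.234)·e^(−19.7/33.471) = 0.234 + (3.5960)·0.55512 = 2.2302 mol/L.

2.23 mol/L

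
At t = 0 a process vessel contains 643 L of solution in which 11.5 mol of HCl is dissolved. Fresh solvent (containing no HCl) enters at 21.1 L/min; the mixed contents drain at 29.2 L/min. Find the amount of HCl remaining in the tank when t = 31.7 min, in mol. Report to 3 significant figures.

Total volume: dV/dt = Q_in − Q_out = -8.1000 L/min, so V(t) = 643 − 8.1000 t and V(31.7) = 386.23 L.
Species balance (pure solvent in): dm/dt = −Q_out · m/V(t).
dm/m = −Q_out dt/(V₀ − 8.1000 t); integrating gives ln(m/m₀) = −(Q_out/(Q_in−Q_out)) ln(V/V₀).
m = m₀ (V₀/V)^(Q_out/(Q_in−Q_out)) = 11.5 × (643/386.23)^(-3.6049) = 1.8310 mol.

1.83 mol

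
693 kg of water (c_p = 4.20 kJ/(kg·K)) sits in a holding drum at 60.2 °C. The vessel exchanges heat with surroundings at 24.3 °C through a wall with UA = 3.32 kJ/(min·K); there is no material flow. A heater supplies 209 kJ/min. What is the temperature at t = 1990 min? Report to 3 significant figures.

84.5 °C

Lumped-capacitance energy balance: M c_p dT/dt = UA(T_amb − T) + Q̇.
dT/dt = (T_ss − T)/τ with T_ss = T_amb + Q̇/UA = 24.3 + 209/3.32 = 87.252 °C, τ = M c_p/UA = 693·4.20/3.32 = 876.69 min.
T approaches T_ss exponentially: T(t) = T_ss + (T₀ − T_ss) e^(−t/τ).
T(1990) = 87.252 + (-27.052)·0.10332 = 84.457 °C.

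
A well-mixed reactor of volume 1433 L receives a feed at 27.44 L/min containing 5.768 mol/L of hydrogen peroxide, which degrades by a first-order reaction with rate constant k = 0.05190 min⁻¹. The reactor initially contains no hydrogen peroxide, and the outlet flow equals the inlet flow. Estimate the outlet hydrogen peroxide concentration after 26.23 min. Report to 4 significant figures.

Species balance: V dC/dt = Q C_in − Q C − k V C.
This is linear with rate a = Q/V + k = 0.0710486 min⁻¹.
C_ss = Q C_in/(Q + kV) = 1.55456 mol/L; C(t) = C_ss + (C₀ − C_ss) e^(−a t).
C(26.23) = 1.55456 + (-1.55456)·e^(−0.0710486·26.23) = 1.55456 + (-1.55456)·0.155112 = 1.31343 mol/L.

1.313 mol/L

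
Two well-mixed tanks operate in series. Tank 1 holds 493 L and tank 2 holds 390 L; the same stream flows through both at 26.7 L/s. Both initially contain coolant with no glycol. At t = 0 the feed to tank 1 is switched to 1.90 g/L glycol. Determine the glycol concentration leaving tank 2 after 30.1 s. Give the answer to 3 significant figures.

Species balance on tank i: dCᵢ/dt = (Cᵢ₋₁ − Cᵢ)/τᵢ with τᵢ = Vᵢ/Q.
τ₁ = 493/26.7 = 18.464 s; τ₂ = 390/26.7 = 14.607 s.
Solving the cascade with C₁(0)=C₂(0)=0 gives C₂(t) = C_in[1 − (τ₁ e^(−t/τ₁) − τ₂ e^(−t/τ₂))/(τ₁ − τ₂)].
At t = 30.1: e^(−t/τ₁) = 0.19590, e^(−t/τ₂) = 0.12737.
C₂ = 1.90·[1 − (18.464·0.19590 − 14.607·0.12737)/(3.8577)] = 1.90·0.54461 = 1.0348 g/L.

1.03 g/L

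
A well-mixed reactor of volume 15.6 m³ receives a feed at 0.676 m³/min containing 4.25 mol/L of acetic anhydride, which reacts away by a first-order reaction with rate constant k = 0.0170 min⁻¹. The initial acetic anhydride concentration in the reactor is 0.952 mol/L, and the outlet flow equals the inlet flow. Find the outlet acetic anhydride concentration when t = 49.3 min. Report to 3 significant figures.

Species balance: V dC/dt = Q C_in − Q C − k V C.
dC/dt = (Q/V) C_in − (Q/V + k) C; effective rate a = Q/V + k = 0.043333 + 0.0170 = 0.060333 min⁻¹.
C_ss = Q C_in/(Q + kV) = 3.0525 mol/L; C(t) = C_ss + (C₀ − C_ss) e^(−a t).
C(49.3) = 3.0525 + (-2.1005)·e^(−0.060333·49.3) = 3.0525 + (-2.1005)·0.051076 = 2.9452 mol/L.

2.95 mol/L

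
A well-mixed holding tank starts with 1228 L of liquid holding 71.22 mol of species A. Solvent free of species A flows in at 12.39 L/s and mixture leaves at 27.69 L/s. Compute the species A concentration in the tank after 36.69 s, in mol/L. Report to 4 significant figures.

0.03536 mol/L

Let m(t) be the amount of species A. Volume: V(t) = V₀ + (Q_in − Q_out) t = 1228 − 15.3000 t; V(36.69) = 666.643 L.
No species A enters, so dm/dt = −Q_out · (m/V).
Separate: dm/m = −Q_out dt/V(t) ⇒ ln(m/m₀) = −(Q_out/(Q_in−Q_out)) ln(V/V₀).
m = m₀ (V₀/V)^(Q_out/(Q_in−Q_out)) = 71.22 × (1228/666.643)^(-1.80980) = 23.5750 mol.
C = m/V = 23.5750/666.643 = 0.0353638 mol/L.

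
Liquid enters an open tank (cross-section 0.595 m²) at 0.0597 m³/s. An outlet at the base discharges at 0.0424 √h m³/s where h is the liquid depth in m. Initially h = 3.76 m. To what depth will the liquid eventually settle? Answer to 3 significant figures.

Mass balance (ρ constant): A dh/dt = Q_in − 0.0424 √h. At steady state dh/dt = 0:
Q_in = 0.0424 √h_ss ⇒ √h_ss = 0.0597/0.0424 = 1.4080.
h_ss = 1.4080² = 1.9825 m. (Since h₀ = 3.76 m > h_ss, the level will fall toward this value.)

1.98 m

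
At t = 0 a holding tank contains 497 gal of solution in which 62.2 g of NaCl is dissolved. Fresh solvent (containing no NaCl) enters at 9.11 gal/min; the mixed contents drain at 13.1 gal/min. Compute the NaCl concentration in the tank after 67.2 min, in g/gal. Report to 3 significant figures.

0.0213 g/gal

Total volume: dV/dt = Q_in − Q_out = -3.9900 gal/min, so V(t) = 497 − 3.9900 t and V(67.2) = 228.87 gal.
No NaCl enters, so dm/dt = −Q_out · (m/V).
dm/m = −Q_out dt/(V₀ − 3.9900 t); integrating gives ln(m/m₀) = −(Q_out/(Q_in−Q_out)) ln(V/V₀).
m = m₀ (V₀/V)^(Q_out/(Q_in−Q_out)) = 62.2 × (497/228.87)^(-3.2832) = 4.8767 g.
C = m/V = 4.8767/228.87 = 0.021307 g/gal.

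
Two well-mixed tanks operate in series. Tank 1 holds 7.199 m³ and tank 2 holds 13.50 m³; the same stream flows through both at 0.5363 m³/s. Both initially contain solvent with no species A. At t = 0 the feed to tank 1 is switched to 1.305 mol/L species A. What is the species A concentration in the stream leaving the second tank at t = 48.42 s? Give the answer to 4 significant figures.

Species balance on tank i: dCᵢ/dt = (Cᵢ₋₁ − Cᵢ)/τᵢ with τᵢ = Vᵢ/Q.
τ₁ = 7.199/0.5363 = 13.4235 s; τ₂ = 13.50/0.5363 = 25.1725 s.
Solving the cascade with C₁(0)=C₂(0)=0 gives C₂(t) = C_in[1 − (τ₁ e^(−t/τ₁) − τ₂ e^(−t/τ₂))/(τ₁ − τ₂)].
At t = 48.42: e^(−t/τ₁) = 0.0271299, e^(−t/τ₂) = 0.146090.
C₂ = 1.305·[1 − (13.4235·0.0271299 − 25.1725·0.146090)/(-11.7490)] = 1.305·0.717995 = 0.936984 mol/L.

0.9370 mol/L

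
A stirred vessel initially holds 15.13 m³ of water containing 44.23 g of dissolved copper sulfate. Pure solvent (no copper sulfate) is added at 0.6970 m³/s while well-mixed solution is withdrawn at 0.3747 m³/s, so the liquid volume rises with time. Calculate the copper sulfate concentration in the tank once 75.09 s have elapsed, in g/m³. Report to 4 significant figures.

0.3704 g/m³

Let m(t) be the amount of copper sulfate. Volume: V(t) = V₀ + (Q_in − Q_out) t = 15.13 + 0.322300 t; V(75.09) = 39.3315 m³.
Solute balance: dm/dt = 0 − Q_out C = −Q_out m/V(t).
Separate: dm/m = −Q_out dt/V(t) ⇒ ln(m/m₀) = −(Q_out/(Q_in−Q_out)) ln(V/V₀).
m = m₀ (V₀/V)^(Q_out/(Q_in−Q_out)) = 44.23 × (15.13/39.3315)^(1.16258) = 14.5667 g.
C = m/V = 14.5667/39.3315 = 0.370356 g/m³.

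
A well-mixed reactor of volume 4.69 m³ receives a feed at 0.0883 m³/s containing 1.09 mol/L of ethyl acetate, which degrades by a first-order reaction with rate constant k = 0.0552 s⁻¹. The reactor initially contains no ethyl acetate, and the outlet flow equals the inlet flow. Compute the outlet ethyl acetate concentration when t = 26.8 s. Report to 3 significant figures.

0.239 mol/L

V dC/dt = Q(C_in − C) − k V C.
This is linear with rate a = Q/V + k = 0.074027 s⁻¹.
C_ss = Q C_in/(Q + kV) = 0.27722 mol/L; C(t) = C_ss + (C₀ − C_ss) e^(−a t).
C(26.8) = 0.27722 + (-0.27722)·e^(−0.074027·26.8) = 0.27722 + (-0.27722)·0.13753 = 0.23909 mol/L.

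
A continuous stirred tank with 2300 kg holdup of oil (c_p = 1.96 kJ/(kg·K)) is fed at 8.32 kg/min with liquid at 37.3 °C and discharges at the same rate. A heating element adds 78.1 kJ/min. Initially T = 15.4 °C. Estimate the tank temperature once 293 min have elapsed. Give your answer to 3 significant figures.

M c_p dT/dt = ṁ c_p (T_in − T) + Q̇.
Rearrange: dT/dt = (T_ss − T)/τ with τ = M/ṁ = 276.44 min and T_ss = T_in + Q̇/(ṁ c_p) = 42.089 °C.
Solution: T(t) = T_ss + (T₀ − T_ss) e^(−t/τ).
T(293) = 42.089 + (-26.689)·e^(−293/276.44) = 42.089 + (-26.689)·0.34649 = 32.842 °C.

32.8 °C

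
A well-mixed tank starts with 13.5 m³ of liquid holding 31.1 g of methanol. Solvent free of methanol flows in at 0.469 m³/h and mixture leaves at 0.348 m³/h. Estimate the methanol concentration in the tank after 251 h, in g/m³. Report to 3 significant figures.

0.0239 g/m³

Total volume: dV/dt = Q_in − Q_out = 0.12100 m³/h, so V(t) = 13.5 + 0.12100 t and V(251) = 43.871 m³.
Solute balance: dm/dt = 0 − Q_out C = −Q_out m/V(t).
dm/m = −Q_out dt/(V₀ + 0.12100 t); integrating gives ln(m/m₀) = −(Q_out/(Q_in−Q_out)) ln(V/V₀).
m = m₀ (V₀/V)^(Q_out/(Q_in−Q_out)) = 31.1 × (13.5/43.871)^(2.8760) = 1.0488 g.
C = m/V = 1.0488/43.871 = 0.023906 g/m³.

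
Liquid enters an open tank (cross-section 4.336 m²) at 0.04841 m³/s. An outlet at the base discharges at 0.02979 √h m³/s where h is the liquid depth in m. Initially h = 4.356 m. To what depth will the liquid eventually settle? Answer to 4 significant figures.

2.641 m

Volume balance on the tank: A dh/dt = Q_in − 0.02979 √h. At steady state dh/dt = 0:
Q_in = 0.02979 √h_ss ⇒ √h_ss = 0.04841/0.02979 = 1.62504.
h_ss = 1.62504² = 2.64076 m. (Since h₀ = 4.356 m > h_ss, the level will fall toward this value.)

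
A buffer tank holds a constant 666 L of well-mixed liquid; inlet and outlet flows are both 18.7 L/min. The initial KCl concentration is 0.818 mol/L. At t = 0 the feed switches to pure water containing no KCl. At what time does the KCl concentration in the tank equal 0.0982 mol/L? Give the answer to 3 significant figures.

75.5 min

Accumulation = in − out for the solute gives V dC/dt = Q(C_in − C), so τ = V/Q = 35.615 min.
C(t) = C_in + (C₀ − C_in) e^(−t/τ). Set C = 0.0982 and solve for t:
e^(−t/τ) = (C − C_in)/(C₀ − C_in) = (0.0982 − 0)/(0.818 − 0) = 0.12005
t = −τ ln(…) = 35.615 × 2.1199 = 75.499 min.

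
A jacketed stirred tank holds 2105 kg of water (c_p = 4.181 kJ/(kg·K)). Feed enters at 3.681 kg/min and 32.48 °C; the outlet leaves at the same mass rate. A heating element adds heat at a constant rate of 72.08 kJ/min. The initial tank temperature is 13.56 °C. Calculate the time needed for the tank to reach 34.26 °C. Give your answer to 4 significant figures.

M c_p dT/dt = ṁ c_p (T_in − T) + Q̇.
τ = M/ṁ = 571.855 min; T_ss = T_in + Q̇/(ṁ c_p) = 37.1635 °C.
T(t) = T_ss + (T₀ − T_ss) e^(−t/τ). Set T = 34.26:
e^(−t/τ) = (34.26 − 37.1635)/(13.56 − 37.1635) = 0.123011
t = −571.855 · ln(0.123011) = 1198.31 min.

1198 min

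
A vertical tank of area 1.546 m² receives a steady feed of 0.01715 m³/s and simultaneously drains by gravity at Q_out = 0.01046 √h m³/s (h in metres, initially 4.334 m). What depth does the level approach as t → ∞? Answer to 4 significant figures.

Level balance: A dh/dt = 0.01715 − 0.01046 √h. Setting dh/dt = 0:
Q_in = 0.01046 √h_ss ⇒ √h_ss = 0.01715/0.01046 = 1.63958.
h_ss = 1.63958² = 2.68822 m. (Since h₀ = 4.334 m > h_ss, the level will fall toward this value.)

2.688 m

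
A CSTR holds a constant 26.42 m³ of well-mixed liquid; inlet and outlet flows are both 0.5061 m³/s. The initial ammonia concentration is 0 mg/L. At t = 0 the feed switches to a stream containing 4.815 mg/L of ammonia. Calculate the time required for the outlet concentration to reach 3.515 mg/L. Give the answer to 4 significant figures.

68.35 s

Species balance: V dC/dt = Q(C_in − C) ⇒ τ = V/Q = 52.2031 s.
C(t) = C_in + (C₀ − C_in) e^(−t/τ). Set C = 3.515 and solve for t:
e^(−t/τ) = (C − C_in)/(C₀ − C_in) = (3.515 − 4.815)/(0 − 4.815) = 0.269990
t = −τ ln(…) = 52.2031 × 1.30937 = 68.3533 s.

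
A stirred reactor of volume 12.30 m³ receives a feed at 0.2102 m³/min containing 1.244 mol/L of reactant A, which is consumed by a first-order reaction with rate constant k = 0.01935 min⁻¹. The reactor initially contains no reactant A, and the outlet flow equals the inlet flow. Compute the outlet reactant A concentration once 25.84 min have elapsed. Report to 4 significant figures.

Species balance: V dC/dt = Q C_in − Q C − k V C.
This is linear with rate a = Q/V + k = 0.0364394 min⁻¹.
C_ss = Q C_in/(Q + kV) = 0.583413 mol/L; C(t) = C_ss + (C₀ − C_ss) e^(−a t).
C(25.84) = 0.583413 + (-0.583413)·e^(−0.0364394·25.84) = 0.583413 + (-0.583413)·0.390005 = 0.355879 mol/L.

0.3559 mol/L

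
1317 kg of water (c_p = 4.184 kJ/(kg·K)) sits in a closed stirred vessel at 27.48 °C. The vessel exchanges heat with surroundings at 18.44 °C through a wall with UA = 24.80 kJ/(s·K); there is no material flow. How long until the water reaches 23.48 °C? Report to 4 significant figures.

129.8 s

Heat balance on the well-mixed liquid: M c_p dT/dt = −UA(T − T_amb).
τ = M c_p/UA = 222.191 s; T_ss = T_amb = 18.4400 °C.
T(t) = T_ss + (T₀ − T_ss)e^(−t/τ); set T = 23.48:
t = −τ ln[(T − T_ss)/(T₀ − T_ss)] = −222.191 · ln(0.557522) = 129.816 s.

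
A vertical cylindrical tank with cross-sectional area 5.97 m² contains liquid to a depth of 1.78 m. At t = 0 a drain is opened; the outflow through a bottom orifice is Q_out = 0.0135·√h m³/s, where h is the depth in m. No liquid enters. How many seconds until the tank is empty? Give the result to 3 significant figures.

Volume balance on the tank: A dh/dt = −0.0135 √h.
Separate and integrate: 2(√h − √h₀) = −(0.0135/A) t.
Tank is empty when √h = 0: t_empty = 2A√h₀/0.0135.
t_empty = 2·5.97·√1.78/0.0135 = 11.940·1.3342/0.0135 = 1180.0 s.

1180 s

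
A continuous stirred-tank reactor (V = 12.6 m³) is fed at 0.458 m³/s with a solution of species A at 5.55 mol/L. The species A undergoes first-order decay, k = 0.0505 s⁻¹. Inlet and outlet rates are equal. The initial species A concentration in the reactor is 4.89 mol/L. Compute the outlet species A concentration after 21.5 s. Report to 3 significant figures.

V dC/dt = Q(C_in − C) − k V C.
dC/dt = (Q/V) C_in − (Q/V + k) C; effective rate a = Q/V + k = 0.036349 + 0.0505 = 0.086849 s⁻¹.
C_ss = Q C_in/(Q + kV) = 2.3229 mol/L; C(t) = C_ss + (C₀ − C_ss) e^(−a t).
C(21.5) = 2.3229 + (2.5671)·e^(−0.086849·21.5) = 2.3229 + (2.5671)·0.15455 = 2.7196 mol/L.

2.72 mol/L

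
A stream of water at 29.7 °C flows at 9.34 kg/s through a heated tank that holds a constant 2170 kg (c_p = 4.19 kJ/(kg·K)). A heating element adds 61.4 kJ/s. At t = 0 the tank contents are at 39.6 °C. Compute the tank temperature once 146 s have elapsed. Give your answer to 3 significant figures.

M c_p dT/dt = ṁ c_p (T_in − T) + Q̇.
τ = M/ṁ = 232.33 s; T_ss = T_in + Q̇/(ṁ c_p) = 29.7 + 61.4/(9.34·4.19) = 31.269 °C.
Solution: T(t) = T_ss + (T₀ − T_ss) e^(−t/τ).
T(146) = 31.269 + (8.3311)·e^(−146/232.33) = 31.269 + (8.3311)·0.53344 = 35.713 °C.

35.7 °C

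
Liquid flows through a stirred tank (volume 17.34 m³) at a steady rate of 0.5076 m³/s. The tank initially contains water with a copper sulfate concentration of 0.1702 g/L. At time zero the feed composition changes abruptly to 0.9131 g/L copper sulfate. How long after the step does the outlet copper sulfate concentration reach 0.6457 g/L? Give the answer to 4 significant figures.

Unsteady species balance (constant V, well mixed): V dC/dt = Q(C_in − C), so τ = V/Q = 34.1608 s.
C(t) = C_in + (C₀ − C_in) e^(−t/τ). Set C = 0.6457 and solve for t:
e^(−t/τ) = (C − C_in)/(C₀ − C_in) = (0.6457 − 0.9131)/(0.1702 − 0.9131) = 0.359941
t = −τ ln(…) = 34.1608 × 1.02182 = 34.9060 s.

34.91 s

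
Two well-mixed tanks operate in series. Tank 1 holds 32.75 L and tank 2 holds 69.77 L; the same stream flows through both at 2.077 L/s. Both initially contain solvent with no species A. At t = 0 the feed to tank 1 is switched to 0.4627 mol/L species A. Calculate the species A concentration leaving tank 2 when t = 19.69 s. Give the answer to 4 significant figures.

0.09487 mol/L

Each tank obeys Vᵢ dCᵢ/dt = Q(Cᵢ₋₁ − Cᵢ), so τᵢ = Vᵢ/Q.
τ₁ = 32.75/2.077 = 15.7679 s; τ₂ = 69.77/2.077 = 33.5917 s.
Solving the cascade with C₁(0)=C₂(0)=0 gives C₂(t) = C_in[1 − (τ₁ e^(−t/τ₁) − τ₂ e^(−t/τ₂))/(τ₁ − τ₂)].
At t = 19.69: e^(−t/τ₁) = 0.286867, e^(−t/τ₂) = 0.556462.
C₂ = 0.4627·[1 − (15.7679·0.286867 − 33.5917·0.556462)/(-17.8238)] = 0.4627·0.205039 = 0.0948715 mol/L.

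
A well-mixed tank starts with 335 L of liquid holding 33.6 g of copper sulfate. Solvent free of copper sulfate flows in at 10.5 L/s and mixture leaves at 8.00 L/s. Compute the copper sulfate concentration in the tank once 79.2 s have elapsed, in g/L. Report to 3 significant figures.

0.0143 g/L

Let m(t) be the amount of copper sulfate. Volume: V(t) = V₀ + (Q_in − Q_out) t = 335 + 2.5000 t; V(79.2) = 533.00 L.
Species balance (pure solvent in): dm/dt = −Q_out · m/V(t).
dm/m = −Q_out dt/(V₀ + 2.5000 t); integrating gives ln(m/m₀) = −(Q_out/(Q_in−Q_out)) ln(V/V₀).
m = m₀ (V₀/V)^(Q_out/(Q_in−Q_out)) = 33.6 × (335/533.00)^(3.2000) = 7.6025 g.
C = m/V = 7.6025/533.00 = 0.014264 g/L.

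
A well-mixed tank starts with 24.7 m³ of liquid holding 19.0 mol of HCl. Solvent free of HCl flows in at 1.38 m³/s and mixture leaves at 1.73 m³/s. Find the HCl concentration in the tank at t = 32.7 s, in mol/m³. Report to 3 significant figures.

0.0661 mol/m³

Let m(t) be the amount of HCl. Volume: V(t) = V₀ + (Q_in − Q_out) t = 24.7 − 0.35000 t; V(32.7) = 13.255 m³.
Species balance (pure solvent in): dm/dt = −Q_out · m/V(t).
dm/m = −Q_out dt/(V₀ − 0.35000 t); integrating gives ln(m/m₀) = −(Q_out/(Q_in−Q_out)) ln(V/V₀).
m = m₀ (V₀/V)^(Q_out/(Q_in−Q_out)) = 19.0 × (24.7/13.255)^(-4.9429) = 0.87622 mol.
C = m/V = 0.87622/13.255 = 0.066105 mol/m³.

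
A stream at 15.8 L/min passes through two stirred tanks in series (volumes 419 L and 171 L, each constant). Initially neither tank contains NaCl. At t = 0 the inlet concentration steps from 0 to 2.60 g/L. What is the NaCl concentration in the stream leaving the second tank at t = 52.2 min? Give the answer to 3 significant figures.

2.00 g/L

Species balance on tank i: dCᵢ/dt = (Cᵢ₋₁ − Cᵢ)/τᵢ with τᵢ = Vᵢ/Q.
τ₁ = 419/15.8 = 26.519 min; τ₂ = 171/15.8 = 10.823 min.
Solving the cascade with C₁(0)=C₂(0)=0 gives C₂(t) = C_in[1 − (τ₁ e^(−t/τ₁) − τ₂ e^(−t/τ₂))/(τ₁ − τ₂)].
At t = 52.2: e^(−t/τ₁) = 0.13968, e^(−t/τ₂) = 0.0080414.
C₂ = 2.60·[1 − (26.519·0.13968 − 10.823·0.0080414)/(15.696)] = 2.60·0.76955 = 2.0008 g/L.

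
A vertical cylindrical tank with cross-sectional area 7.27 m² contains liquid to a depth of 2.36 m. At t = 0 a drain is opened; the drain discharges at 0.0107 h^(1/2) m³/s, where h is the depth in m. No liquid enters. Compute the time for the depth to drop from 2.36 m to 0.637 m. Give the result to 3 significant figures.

Accumulation of liquid (constant cross-section A): A dh/dt = −0.0107 √h.
This is separable: 2 d(√h)/dt = −0.0107/A, so √h = √h₀ − (0.0107/(2A)) t.
t = 2A(√h₀ − √h)/0.0107 = 2·7.27·(√2.36 − √0.637)/0.0107
  = 14.540 × (1.5362 − 0.79812) / 0.0107 = 1003.0 s.

1000 s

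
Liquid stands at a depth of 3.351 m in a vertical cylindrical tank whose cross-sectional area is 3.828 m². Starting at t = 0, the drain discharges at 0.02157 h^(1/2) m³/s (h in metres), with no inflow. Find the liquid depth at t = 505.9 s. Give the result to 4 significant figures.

0.1642 m

Accumulation of liquid (constant cross-section A): A dh/dt = −0.02157 √h.
Separate and integrate: 2(√h − √h₀) = −(0.02157/A) t.
√h = √3.351 − 0.02157·505.9/(2·3.828) = 1.83057 − 1.42532 = 0.405252.
h = 0.405252² = 0.164229 m.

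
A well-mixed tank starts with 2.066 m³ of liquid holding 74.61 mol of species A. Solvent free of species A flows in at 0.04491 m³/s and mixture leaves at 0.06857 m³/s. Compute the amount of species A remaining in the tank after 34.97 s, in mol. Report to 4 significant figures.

Total volume: dV/dt = Q_in − Q_out = -0.0236600 m³/s, so V(t) = 2.066 − 0.0236600 t and V(34.97) = 1.23861 m³.
Species balance (pure solvent in): dm/dt = −Q_out · m/V(t).
Separate: dm/m = −Q_out dt/V(t) ⇒ ln(m/m₀) = −(Q_out/(Q_in−Q_out)) ln(V/V₀).
m = m₀ (V₀/V)^(Q_out/(Q_in−Q_out)) = 74.61 × (2.066/1.23861)^(-2.89814) = 16.9372 mol.

16.94 mol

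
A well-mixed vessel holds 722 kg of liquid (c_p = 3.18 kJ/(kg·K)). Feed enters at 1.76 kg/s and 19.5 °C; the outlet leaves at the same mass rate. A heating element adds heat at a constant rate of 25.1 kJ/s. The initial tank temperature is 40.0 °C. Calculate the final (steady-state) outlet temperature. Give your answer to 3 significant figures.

24.0 °C

Unsteady energy balance on the tank contents: M c_p dT/dt = ṁ c_p (T_in − T) + 25.1.
At steady state dT/dt = 0 ⇒ T_ss = T_in + Q̇/(ṁ c_p) = 19.5 + 25.1/(1.76·3.18) = 23.985 °C.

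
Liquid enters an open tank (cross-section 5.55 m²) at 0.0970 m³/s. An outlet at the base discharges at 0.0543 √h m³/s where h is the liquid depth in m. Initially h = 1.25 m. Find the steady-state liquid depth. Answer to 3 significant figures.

3.19 m

Mass balance (ρ constant): A dh/dt = Q_in − 0.0543 √h. At steady state dh/dt = 0:
Q_in = 0.0543 √h_ss ⇒ √h_ss = 0.0970/0.0543 = 1.7864.
h_ss = 1.7864² = 3.1911 m. (Since h₀ = 1.25 m < h_ss, the level will rise toward this value.)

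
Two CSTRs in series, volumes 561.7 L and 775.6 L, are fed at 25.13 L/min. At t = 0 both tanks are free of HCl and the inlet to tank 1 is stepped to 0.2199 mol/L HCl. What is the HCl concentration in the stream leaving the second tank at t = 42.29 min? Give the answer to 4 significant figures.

0.1044 mol/L

Species balance on tank i: dCᵢ/dt = (Cᵢ₋₁ − Cᵢ)/τᵢ with τᵢ = Vᵢ/Q.
τ₁ = 561.7/25.13 = 22.3518 min; τ₂ = 775.6/25.13 = 30.8635 min.
Solving the cascade with C₁(0)=C₂(0)=0 gives C₂(t) = C_in[1 − (τ₁ e^(−t/τ₁) − τ₂ e^(−t/τ₂))/(τ₁ − τ₂)].
At t = 42.29: e^(−t/τ₁) = 0.150767, e^(−t/τ₂) = 0.254049.
C₂ = 0.2199·[1 − (22.3518·0.150767 − 30.8635·0.254049)/(-8.51174)] = 0.2199·0.474732 = 0.104393 mol/L.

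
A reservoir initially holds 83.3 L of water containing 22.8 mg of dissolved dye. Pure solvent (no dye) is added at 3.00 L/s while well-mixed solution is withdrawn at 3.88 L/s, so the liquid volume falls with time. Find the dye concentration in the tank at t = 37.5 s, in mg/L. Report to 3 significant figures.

Let m(t) be the amount of dye. Volume: V(t) = V₀ + (Q_in − Q_out) t = 83.3 − 0.88000 t; V(37.5) = 50.300 L.
Species balance (pure solvent in): dm/dt = −Q_out · m/V(t).
Separate: dm/m = −Q_out dt/V(t) ⇒ ln(m/m₀) = −(Q_out/(Q_in−Q_out)) ln(V/V₀).
m = m₀ (V₀/V)^(Q_out/(Q_in−Q_out)) = 22.8 × (83.3/50.300)^(-4.4091) = 2.4661 mg.
C = m/V = 2.4661/50.300 = 0.049027 mg/L.

0.0490 mg/L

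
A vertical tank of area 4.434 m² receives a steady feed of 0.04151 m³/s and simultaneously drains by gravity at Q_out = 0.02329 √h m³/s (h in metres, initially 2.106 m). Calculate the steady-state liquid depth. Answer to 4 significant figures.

Level balance: A dh/dt = 0.04151 − 0.02329 √h. Setting dh/dt = 0:
Q_in = 0.02329 √h_ss ⇒ √h_ss = 0.04151/0.02329 = 1.78231.
h_ss = 1.78231² = 3.17663 m. (Since h₀ = 2.106 m < h_ss, the level will rise toward this value.)

3.177 m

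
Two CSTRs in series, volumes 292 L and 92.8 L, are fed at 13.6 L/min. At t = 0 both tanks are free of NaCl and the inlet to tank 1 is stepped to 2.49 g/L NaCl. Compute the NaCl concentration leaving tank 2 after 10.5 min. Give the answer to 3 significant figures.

Each tank obeys Vᵢ dCᵢ/dt = Q(Cᵢ₋₁ − Cᵢ), so τᵢ = Vᵢ/Q.
τ₁ = 292/13.6 = 21.471 min; τ₂ = 92.8/13.6 = 6.8235 min.
Tank 1: C₁ = C_in(1 − e^(−t/τ₁)). Tank 2 (τ₁ ≠ τ₂): C₂ = C_in[1 − (τ₁ e^(−t/τ₁) − τ₂ e^(−t/τ₂))/(τ₁ − τ₂)].
At t = 10.5: e^(−t/τ₁) = 0.61321, e^(−t/τ₂) = 0.21464.
C₂ = 2.49·[1 − (21.471·0.61321 − 6.8235·0.21464)/(14.647)] = 2.49·0.20110 = 0.50075 g/L.

0.501 g/L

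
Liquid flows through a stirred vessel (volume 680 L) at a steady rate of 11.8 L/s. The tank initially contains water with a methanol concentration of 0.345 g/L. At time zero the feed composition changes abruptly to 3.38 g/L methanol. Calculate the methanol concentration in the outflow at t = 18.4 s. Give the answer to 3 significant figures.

Mass balance on the solute (V constant): V dC/dt = Q(C_in − C).
So dC/dt = (C_in − C)/τ with τ = V/Q = 680/11.8 = 57.627 s.
Solution: C(t) = C_in + (C₀ − C_in) e^(−t/τ).
C(18.4) = 3.38 + (0.345 − 3.38)·e^(−18.4/57.627) = 3.38 + (-3.0350)·0.72666 = 1.1746 g/L.

1.17 g/L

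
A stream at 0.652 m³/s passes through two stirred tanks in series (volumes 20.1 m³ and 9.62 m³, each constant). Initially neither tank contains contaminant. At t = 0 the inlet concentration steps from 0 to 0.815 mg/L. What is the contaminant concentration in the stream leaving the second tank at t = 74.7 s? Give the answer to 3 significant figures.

0.681 mg/L

Time constants: τᵢ = Vᵢ/Q for each well-mixed tank.
τ₁ = 20.1/0.652 = 30.828 s; τ₂ = 9.62/0.652 = 14.755 s.
Solving the cascade with C₁(0)=C₂(0)=0 gives C₂(t) = C_in[1 − (τ₁ e^(−t/τ₁) − τ₂ e^(−t/τ₂))/(τ₁ − τ₂)].
At t = 74.7: e^(−t/τ₁) = 0.088646, e^(−t/τ₂) = 0.0063276.
C₂ = 0.815·[1 − (30.828·0.088646 − 14.755·0.0063276)/(16.074)] = 0.815·0.83579 = 0.68117 mg/L.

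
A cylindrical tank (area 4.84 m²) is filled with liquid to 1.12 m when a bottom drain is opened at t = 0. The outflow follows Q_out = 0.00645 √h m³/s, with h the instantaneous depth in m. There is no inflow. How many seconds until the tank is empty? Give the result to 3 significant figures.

1590 s

With no inflow, A dh/dt = −0.00645 √h.
This is separable: 2 d(√h)/dt = −0.00645/A, so √h = √h₀ − (0.00645/(2A)) t.
Tank is empty when √h = 0: t_empty = 2A√h₀/0.00645.
t_empty = 2·4.84·√1.12/0.00645 = 9.6800·1.0583/0.00645 = 1588.3 s.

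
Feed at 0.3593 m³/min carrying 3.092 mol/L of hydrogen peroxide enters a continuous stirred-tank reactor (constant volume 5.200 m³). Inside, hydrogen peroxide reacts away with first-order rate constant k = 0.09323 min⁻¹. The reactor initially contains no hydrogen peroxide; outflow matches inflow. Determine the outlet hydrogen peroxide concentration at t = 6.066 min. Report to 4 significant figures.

V dC/dt = Q(C_in − C) − k V C.
dC/dt = (Q/V) C_in − (Q/V + k) C; effective rate a = Q/V + k = 0.0690962 + 0.09323 = 0.162326 min⁻¹.
C_ss = Q C_in/(Q + kV) = 1.31615 mol/L; C(t) = C_ss + (C₀ − C_ss) e^(−a t).
C(6.066) = 1.31615 + (-1.31615)·e^(−0.162326·6.066) = 1.31615 + (-1.31615)·0.373562 = 0.824485 mol/L.

0.8245 mol/L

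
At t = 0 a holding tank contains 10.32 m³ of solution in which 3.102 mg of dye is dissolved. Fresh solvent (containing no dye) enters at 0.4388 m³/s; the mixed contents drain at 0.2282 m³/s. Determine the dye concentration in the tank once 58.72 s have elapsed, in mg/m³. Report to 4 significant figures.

0.05824 mg/m³

Let m(t) be the amount of dye. Volume: V(t) = V₀ + (Q_in − Q_out) t = 10.32 + 0.210600 t; V(58.72) = 22.6864 m³.
Solute balance: dm/dt = 0 − Q_out C = −Q_out m/V(t).
dm/m = −Q_out dt/(V₀ + 0.210600 t); integrating gives ln(m/m₀) = −(Q_out/(Q_in−Q_out)) ln(V/V₀).
m = m₀ (V₀/V)^(Q_out/(Q_in−Q_out)) = 3.102 × (10.32/22.6864)^(1.08357) = 1.32119 mg.
C = m/V = 1.32119/22.6864 = 0.0582372 mg/m³.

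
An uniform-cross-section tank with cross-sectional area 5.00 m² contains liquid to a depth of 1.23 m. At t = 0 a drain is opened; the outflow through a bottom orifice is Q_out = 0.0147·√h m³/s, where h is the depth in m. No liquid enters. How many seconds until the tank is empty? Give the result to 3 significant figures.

With no inflow, A dh/dt = −0.0147 √h.
∫ h^(−1/2) dh = −(0.0147/A) ∫ dt, giving 2√h = 2√h₀ − (0.0147/A) t.
Tank is empty when √h = 0: t_empty = 2A√h₀/0.0147.
t_empty = 2·5.00·√1.23/0.0147 = 10.000·1.1091/0.0147 = 754.46 s.

754 s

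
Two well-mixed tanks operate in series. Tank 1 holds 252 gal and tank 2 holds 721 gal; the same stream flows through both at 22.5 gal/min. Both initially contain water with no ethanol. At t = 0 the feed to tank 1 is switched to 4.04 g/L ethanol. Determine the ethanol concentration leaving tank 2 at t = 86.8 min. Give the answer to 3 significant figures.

3.63 g/L

Time constants: τᵢ = Vᵢ/Q for each well-mixed tank.
τ₁ = 252/22.5 = 11.200 min; τ₂ = 721/22.5 = 32.044 min.
Solving the cascade with C₁(0)=C₂(0)=0 gives C₂(t) = C_in[1 − (τ₁ e^(−t/τ₁) − τ₂ e^(−t/τ₂))/(τ₁ − τ₂)].
At t = 86.8: e^(−t/τ₁) = 0.00043074, e^(−t/τ₂) = 0.066621.
C₂ = 4.04·[1 − (11.200·0.00043074 − 32.044·0.066621)/(-20.844)] = 4.04·0.89781 = 3.6272 g/L.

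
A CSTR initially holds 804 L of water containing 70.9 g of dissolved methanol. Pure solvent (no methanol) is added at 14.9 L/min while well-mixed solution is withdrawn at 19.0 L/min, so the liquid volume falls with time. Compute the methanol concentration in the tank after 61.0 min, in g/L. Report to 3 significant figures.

Let m(t) be the amount of methanol. Volume: V(t) = V₀ + (Q_in − Q_out) t = 804 − 4.1000 t; V(61.0) = 553.90 L.
Species balance (pure solvent in): dm/dt = −Q_out · m/V(t).
Separate: dm/m = −Q_out dt/V(t) ⇒ ln(m/m₀) = −(Q_out/(Q_in−Q_out)) ln(V/V₀).
m = m₀ (V₀/V)^(Q_out/(Q_in−Q_out)) = 70.9 × (804/553.90)^(-4.6341) = 12.610 g.
C = m/V = 12.610/553.90 = 0.022766 g/L.

0.0228 g/L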